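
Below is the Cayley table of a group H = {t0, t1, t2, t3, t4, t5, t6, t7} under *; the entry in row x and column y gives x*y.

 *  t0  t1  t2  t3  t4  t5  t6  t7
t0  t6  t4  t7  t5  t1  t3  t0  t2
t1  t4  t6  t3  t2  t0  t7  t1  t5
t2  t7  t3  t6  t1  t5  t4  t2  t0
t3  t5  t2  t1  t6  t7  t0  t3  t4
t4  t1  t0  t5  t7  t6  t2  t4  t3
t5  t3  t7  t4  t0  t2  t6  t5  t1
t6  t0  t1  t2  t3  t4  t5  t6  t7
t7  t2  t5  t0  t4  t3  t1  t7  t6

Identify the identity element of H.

t6

The identity e satisfies e*x = x for all x, so its row in the table reproduces the column headers.
Row t6 reads: t0, t1, t2, t3, t4, t5, t6, t7 — exactly the header order. So t6 is the identity.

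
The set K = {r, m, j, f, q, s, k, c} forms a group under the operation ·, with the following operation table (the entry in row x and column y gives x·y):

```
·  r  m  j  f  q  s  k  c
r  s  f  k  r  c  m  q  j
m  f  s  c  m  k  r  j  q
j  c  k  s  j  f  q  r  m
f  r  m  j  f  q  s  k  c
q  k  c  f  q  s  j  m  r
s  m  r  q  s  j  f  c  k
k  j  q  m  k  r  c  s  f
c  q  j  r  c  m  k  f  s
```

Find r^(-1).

First locate the identity: row f matches the header, so f is the identity.
Scan row r for f: r·m = f. Hence r^(-1) = m.

m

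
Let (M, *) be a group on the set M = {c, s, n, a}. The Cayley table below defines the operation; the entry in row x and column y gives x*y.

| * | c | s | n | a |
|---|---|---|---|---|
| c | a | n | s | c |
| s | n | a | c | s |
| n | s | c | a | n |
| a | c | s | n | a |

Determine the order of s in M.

2

The identity element is a (its row matches the header).
s^1 = s
s^2 = s*s = a
The first power of s equal to the identity is s^2, so ord(s) = 2.
(Structurally, M here is isomorphic to the Klein four-group V_4.)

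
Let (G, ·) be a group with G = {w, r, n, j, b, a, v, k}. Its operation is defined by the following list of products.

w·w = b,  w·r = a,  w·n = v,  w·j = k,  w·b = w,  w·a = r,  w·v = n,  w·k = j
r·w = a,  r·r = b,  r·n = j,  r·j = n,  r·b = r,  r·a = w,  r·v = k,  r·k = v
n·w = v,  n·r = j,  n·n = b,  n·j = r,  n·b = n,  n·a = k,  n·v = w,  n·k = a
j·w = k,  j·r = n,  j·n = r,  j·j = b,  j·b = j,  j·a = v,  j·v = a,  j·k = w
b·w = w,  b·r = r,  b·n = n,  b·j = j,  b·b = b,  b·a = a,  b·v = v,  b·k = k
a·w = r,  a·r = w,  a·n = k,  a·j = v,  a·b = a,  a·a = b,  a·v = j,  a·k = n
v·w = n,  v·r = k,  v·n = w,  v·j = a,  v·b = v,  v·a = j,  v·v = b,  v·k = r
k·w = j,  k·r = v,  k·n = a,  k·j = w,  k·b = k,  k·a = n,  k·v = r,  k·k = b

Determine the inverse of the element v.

First locate the identity: row b matches the header, so b is the identity.
Scan row v for b: v·v = b. Hence v^(-1) = v.
(Structurally, G here is isomorphic to the elementary abelian group (Z_2)^3.)

v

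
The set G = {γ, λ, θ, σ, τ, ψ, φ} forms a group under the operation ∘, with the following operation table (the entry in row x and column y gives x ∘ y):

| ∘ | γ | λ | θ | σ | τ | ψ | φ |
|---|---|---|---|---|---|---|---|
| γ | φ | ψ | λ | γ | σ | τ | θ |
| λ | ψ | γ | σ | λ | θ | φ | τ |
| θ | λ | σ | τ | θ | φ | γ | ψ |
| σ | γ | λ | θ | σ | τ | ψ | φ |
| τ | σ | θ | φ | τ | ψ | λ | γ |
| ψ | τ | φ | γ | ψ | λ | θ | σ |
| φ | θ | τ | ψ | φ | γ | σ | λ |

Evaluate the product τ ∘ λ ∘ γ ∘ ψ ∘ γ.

τ ∘ λ = θ
θ ∘ γ = λ
λ ∘ ψ = φ
φ ∘ γ = θ
(Structurally, G here is isomorphic to the cyclic group Z_7.)

θ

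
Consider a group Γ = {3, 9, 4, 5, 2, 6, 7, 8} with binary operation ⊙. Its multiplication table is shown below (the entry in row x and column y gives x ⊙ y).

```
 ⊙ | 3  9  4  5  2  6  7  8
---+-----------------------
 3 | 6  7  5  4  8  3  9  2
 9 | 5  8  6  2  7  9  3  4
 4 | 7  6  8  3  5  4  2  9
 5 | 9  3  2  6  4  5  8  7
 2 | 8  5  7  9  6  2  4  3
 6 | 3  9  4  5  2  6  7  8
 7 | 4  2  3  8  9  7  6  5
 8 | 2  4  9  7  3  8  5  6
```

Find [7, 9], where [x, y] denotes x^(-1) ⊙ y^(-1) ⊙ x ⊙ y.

8

Identity is 6; from the table 7^(-1) = 7 and 9^(-1) = 4.
7 ⊙ 4 = 3
3 ⊙ 7 = 9
9 ⊙ 9 = 8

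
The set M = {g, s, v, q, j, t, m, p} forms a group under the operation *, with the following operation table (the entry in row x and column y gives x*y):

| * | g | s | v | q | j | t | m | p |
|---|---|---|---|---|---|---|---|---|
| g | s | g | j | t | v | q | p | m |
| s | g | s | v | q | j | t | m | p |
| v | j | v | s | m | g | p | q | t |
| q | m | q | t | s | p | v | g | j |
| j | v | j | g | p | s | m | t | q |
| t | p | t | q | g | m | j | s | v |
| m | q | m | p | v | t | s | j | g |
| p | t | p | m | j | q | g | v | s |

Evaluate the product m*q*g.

m*q = v
v*g = j

j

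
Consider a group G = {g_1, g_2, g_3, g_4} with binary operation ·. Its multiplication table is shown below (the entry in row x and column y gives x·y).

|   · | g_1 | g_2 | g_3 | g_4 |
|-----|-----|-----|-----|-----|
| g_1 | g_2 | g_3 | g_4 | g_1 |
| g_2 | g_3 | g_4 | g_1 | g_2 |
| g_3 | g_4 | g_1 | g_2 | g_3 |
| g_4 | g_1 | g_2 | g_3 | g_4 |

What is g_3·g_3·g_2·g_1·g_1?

g_2

g_3·g_3 = g_2
g_2·g_2 = g_4
g_4·g_1 = g_1
g_1·g_1 = g_2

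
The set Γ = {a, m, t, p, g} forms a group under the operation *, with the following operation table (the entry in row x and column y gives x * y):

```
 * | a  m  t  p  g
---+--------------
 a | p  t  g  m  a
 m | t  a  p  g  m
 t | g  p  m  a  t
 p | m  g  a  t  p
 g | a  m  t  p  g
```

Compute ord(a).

The identity element is g (its row matches the header).
a^1 = a
a^2 = a * a = p
a^3 = p * a = m
a^4 = m * a = t
a^5 = t * a = g
The first power of a equal to the identity is a^5, so ord(a) = 5.
(Structurally, Γ here is isomorphic to the cyclic group Z_5.)

5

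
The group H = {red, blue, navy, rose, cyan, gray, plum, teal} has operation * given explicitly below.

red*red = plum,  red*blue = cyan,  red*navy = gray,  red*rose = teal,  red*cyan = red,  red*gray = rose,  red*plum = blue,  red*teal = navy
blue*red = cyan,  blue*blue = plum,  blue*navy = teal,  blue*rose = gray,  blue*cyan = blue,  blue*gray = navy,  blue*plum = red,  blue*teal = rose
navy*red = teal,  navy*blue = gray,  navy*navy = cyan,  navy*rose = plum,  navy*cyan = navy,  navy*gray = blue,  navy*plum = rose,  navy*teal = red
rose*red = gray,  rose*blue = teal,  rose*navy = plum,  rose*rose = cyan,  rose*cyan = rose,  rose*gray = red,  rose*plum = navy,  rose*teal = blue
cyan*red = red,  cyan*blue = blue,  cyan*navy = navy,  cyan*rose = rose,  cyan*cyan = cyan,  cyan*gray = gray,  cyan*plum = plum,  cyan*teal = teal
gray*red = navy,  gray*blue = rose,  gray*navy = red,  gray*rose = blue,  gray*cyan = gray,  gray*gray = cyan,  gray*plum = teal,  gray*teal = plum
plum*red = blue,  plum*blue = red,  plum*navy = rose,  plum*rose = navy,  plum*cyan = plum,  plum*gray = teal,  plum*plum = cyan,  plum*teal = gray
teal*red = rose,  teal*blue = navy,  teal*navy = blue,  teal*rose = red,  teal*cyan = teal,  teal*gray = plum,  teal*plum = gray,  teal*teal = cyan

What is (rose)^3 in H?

rose

rose^1 = rose
rose^2 = rose*rose = cyan
rose^3 = cyan*rose = rose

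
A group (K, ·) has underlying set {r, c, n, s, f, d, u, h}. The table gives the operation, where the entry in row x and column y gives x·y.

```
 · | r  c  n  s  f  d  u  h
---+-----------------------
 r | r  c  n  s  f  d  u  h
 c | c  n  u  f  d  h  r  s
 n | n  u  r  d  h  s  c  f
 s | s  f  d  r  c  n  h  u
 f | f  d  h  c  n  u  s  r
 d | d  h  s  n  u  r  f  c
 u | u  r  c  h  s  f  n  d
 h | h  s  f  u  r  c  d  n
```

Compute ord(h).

4

The identity element is r (its row matches the header).
h^1 = h
h^2 = h·h = n
h^3 = n·h = f
h^4 = f·h = r
The first power of h equal to the identity is h^4, so ord(h) = 4.
(Structurally, K here is isomorphic to Z_2 x Z_4.)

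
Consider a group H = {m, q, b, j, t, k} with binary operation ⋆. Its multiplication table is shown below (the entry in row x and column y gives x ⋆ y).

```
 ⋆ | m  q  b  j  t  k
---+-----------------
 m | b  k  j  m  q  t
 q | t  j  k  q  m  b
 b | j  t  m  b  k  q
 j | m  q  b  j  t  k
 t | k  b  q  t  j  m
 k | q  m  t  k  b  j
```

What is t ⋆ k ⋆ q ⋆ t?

b

t ⋆ k = m
m ⋆ q = k
k ⋆ t = b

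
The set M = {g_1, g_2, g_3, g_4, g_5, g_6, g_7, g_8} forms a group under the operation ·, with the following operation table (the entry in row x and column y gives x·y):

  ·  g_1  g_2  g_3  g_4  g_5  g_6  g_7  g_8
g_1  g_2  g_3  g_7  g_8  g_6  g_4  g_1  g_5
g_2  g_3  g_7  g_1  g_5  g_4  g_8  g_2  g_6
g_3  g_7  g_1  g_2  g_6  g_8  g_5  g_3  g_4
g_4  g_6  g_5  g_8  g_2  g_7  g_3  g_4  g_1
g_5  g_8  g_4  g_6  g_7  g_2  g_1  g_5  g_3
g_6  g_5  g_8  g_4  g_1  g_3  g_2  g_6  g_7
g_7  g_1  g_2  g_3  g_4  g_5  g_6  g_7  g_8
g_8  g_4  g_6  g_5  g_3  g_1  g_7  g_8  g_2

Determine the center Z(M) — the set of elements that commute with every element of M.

An element z is central iff its row equals its column in the table.
For g_8: g_8·g_4 = g_3 ≠ g_1 = g_4·g_8, so g_8 ∉ Z.
Checking each element this way leaves Z(M) = {g_2, g_7}.

{g_2, g_7}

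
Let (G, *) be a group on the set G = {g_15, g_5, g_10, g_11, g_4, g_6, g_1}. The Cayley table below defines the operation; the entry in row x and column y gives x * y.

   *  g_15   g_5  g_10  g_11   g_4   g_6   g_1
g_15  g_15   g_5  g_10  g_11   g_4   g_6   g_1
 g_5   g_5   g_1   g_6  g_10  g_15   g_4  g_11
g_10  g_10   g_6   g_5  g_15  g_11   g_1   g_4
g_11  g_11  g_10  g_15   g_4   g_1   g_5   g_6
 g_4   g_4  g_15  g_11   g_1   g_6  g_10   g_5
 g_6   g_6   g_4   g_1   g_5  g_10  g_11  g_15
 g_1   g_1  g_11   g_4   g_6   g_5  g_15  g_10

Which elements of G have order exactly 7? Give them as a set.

{g_1, g_10, g_11, g_4, g_5, g_6}

Identity is g_15. Compute the order of each non-identity element by repeated multiplication:
  g_5: g_5 → g_1 → g_11 → g_10 → g_6 → g_4 → g_15  (order 7)
  g_10: g_10 → g_5 → g_6 → g_1 → g_4 → g_11 → g_15  (order 7)
  g_11: g_11 → g_4 → g_1 → g_6 → g_5 → g_10 → g_15  (order 7)
  g_4: g_4 → g_6 → g_10 → g_11 → g_1 → g_5 → g_15  (order 7)
  g_6: g_6 → g_11 → g_5 → g_4 → g_10 → g_1 → g_15  (order 7)
  g_1: g_1 → g_10 → g_4 → g_5 → g_11 → g_6 → g_15  (order 7)
Elements of order 7: {g_1, g_10, g_11, g_4, g_5, g_6}.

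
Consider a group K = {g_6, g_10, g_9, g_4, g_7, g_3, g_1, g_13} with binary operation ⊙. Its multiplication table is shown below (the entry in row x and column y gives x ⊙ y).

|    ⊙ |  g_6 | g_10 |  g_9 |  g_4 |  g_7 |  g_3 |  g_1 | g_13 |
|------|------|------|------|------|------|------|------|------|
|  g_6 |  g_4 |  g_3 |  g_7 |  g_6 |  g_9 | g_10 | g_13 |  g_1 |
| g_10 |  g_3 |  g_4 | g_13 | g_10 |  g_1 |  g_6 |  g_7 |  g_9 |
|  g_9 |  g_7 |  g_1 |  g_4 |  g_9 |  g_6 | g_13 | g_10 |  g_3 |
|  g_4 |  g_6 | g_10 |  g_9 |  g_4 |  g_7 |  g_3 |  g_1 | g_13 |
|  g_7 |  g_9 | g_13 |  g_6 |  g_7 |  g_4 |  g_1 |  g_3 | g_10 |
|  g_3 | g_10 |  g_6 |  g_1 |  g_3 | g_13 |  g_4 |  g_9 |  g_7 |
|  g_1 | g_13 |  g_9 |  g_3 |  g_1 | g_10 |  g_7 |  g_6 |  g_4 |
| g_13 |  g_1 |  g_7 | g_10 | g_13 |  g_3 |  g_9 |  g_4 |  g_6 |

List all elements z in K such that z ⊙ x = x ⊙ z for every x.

{g_4, g_6}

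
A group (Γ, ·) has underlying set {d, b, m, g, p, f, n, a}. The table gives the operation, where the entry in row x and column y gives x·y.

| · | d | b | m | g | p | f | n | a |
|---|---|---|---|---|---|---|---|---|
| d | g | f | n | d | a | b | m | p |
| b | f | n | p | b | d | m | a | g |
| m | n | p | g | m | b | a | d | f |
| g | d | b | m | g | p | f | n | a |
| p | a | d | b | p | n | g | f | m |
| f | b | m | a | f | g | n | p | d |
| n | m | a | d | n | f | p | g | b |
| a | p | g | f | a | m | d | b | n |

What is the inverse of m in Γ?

First locate the identity: row g matches the header, so g is the identity.
Scan row m for g: m·m = g. Hence m^(-1) = m.

m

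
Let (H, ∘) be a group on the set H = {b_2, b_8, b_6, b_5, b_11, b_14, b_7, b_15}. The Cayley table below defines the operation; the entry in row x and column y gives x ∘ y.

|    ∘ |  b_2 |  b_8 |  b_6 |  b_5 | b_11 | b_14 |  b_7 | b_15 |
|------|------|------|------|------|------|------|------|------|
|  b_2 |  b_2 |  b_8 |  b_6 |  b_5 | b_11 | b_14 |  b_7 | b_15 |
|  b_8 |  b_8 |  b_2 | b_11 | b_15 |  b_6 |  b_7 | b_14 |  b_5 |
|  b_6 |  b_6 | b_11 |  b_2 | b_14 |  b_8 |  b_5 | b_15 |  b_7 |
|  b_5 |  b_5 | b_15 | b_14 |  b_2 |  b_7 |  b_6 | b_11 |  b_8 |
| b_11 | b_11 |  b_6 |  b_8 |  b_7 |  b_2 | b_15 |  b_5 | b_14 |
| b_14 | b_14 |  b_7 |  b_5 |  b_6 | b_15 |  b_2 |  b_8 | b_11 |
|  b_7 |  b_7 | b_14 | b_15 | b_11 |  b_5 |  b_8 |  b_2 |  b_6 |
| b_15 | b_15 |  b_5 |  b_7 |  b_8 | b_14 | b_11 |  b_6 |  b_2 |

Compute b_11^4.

b_2

b_11^1 = b_11
b_11^2 = b_11 ∘ b_11 = b_2
b_11^3 = b_2 ∘ b_11 = b_11
b_11^4 = b_11 ∘ b_11 = b_2
(Structurally, H here is isomorphic to the elementary abelian group (Z_2)^3.)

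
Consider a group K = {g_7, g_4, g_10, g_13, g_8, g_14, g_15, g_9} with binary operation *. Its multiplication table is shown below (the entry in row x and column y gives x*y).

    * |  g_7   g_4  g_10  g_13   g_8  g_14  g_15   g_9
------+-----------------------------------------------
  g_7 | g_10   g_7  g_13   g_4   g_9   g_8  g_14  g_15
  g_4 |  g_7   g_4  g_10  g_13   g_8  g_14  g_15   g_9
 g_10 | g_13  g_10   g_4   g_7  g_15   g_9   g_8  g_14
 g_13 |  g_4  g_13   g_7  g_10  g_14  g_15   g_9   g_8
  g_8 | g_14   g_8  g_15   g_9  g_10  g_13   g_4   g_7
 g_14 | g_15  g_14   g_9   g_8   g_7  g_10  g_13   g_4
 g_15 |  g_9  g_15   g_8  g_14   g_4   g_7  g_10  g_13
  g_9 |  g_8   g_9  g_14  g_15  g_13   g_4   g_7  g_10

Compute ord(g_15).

4

The identity element is g_4 (its row matches the header).
g_15^1 = g_15
g_15^2 = g_15*g_15 = g_10
g_15^3 = g_10*g_15 = g_8
g_15^4 = g_8*g_15 = g_4
The first power of g_15 equal to the identity is g_15^4, so ord(g_15) = 4.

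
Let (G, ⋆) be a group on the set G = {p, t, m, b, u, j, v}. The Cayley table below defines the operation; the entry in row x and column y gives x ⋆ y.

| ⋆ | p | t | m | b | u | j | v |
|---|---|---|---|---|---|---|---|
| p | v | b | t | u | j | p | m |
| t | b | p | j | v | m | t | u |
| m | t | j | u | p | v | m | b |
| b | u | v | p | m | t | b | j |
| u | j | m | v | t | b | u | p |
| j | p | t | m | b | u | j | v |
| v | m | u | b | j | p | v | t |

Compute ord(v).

The identity element is j (its row matches the header).
v^1 = v
v^2 = v ⋆ v = t
v^3 = t ⋆ v = u
v^4 = u ⋆ v = p
v^5 = p ⋆ v = m
v^6 = m ⋆ v = b
v^7 = b ⋆ v = j
The first power of v equal to the identity is v^7, so ord(v) = 7.
(Structurally, G here is isomorphic to the cyclic group Z_7.)

7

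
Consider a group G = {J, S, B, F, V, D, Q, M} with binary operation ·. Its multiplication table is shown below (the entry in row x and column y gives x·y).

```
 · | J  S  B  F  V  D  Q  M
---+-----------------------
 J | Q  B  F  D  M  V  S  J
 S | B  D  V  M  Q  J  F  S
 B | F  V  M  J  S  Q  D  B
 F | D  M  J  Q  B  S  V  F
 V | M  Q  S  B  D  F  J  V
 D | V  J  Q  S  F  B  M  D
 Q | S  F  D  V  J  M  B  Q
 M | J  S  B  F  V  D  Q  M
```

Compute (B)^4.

M

B^1 = B
B^2 = B·B = M
B^3 = M·B = B
B^4 = B·B = M
(Structurally, G here is isomorphic to the cyclic group Z_8.)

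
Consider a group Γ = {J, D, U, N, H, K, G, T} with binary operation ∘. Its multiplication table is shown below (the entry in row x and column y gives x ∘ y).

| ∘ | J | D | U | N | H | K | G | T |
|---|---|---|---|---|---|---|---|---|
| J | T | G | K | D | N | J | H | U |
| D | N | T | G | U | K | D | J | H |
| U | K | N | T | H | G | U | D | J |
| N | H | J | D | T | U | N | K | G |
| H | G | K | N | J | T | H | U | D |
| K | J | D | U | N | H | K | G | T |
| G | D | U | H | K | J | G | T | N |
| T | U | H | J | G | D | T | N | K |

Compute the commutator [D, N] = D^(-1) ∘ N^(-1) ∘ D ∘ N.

Identity is K; from the table D^(-1) = H and N^(-1) = G.
H ∘ G = U
U ∘ D = N
N ∘ N = T

T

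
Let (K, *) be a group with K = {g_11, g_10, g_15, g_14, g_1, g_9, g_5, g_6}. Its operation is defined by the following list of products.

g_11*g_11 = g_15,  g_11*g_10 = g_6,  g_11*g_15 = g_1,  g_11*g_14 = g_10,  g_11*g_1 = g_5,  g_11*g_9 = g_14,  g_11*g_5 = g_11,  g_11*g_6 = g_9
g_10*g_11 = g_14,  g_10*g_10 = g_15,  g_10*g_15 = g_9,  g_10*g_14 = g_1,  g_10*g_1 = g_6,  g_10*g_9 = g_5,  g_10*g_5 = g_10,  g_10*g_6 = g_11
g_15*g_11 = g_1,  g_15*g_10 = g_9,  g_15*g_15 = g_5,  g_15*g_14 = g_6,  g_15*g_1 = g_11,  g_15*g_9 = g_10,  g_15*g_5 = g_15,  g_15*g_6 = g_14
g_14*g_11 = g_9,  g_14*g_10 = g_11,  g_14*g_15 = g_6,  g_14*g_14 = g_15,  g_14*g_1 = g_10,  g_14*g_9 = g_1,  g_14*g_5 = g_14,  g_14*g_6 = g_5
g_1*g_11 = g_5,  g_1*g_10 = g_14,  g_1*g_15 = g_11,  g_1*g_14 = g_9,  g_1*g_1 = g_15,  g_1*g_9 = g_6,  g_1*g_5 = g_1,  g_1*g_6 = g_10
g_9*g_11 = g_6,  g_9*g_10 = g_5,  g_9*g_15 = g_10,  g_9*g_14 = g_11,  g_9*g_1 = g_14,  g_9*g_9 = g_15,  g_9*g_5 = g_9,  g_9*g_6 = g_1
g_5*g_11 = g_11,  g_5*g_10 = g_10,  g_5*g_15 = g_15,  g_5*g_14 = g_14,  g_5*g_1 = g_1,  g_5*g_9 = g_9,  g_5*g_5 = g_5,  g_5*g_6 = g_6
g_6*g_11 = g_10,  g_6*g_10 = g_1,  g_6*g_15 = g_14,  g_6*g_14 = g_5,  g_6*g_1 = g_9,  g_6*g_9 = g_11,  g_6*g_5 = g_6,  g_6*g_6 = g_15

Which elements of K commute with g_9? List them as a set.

Compare row g_9 with column g_9 entry by entry.
g_15*g_9 = g_10 = g_9*g_15, so g_15 commutes with g_9.
g_11*g_9 = g_14 but g_9*g_11 = g_6, so g_11 does not.
Collecting the elements that commute with g_9: C(g_9) = {g_10, g_15, g_5, g_9}.
(Structurally, K here is isomorphic to the quaternion group Q_8.)

{g_10, g_15, g_5, g_9}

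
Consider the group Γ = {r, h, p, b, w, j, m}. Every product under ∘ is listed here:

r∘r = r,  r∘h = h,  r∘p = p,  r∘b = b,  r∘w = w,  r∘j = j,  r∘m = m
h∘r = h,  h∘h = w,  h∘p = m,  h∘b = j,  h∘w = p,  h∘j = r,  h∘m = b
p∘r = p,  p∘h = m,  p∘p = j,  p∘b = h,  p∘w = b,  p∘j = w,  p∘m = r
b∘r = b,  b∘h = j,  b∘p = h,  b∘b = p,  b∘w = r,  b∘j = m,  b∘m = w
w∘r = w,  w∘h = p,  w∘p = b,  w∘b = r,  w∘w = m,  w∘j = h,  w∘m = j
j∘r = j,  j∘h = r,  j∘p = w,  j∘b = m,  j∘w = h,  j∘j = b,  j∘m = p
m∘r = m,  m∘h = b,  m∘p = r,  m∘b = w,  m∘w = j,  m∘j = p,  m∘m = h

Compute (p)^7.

p^1 = p
p^2 = p ∘ p = j
p^3 = j ∘ p = w
p^4 = w ∘ p = b
p^5 = b ∘ p = h
p^6 = h ∘ p = m
p^7 = m ∘ p = r
(Structurally, Γ here is isomorphic to the cyclic group Z_7.)

r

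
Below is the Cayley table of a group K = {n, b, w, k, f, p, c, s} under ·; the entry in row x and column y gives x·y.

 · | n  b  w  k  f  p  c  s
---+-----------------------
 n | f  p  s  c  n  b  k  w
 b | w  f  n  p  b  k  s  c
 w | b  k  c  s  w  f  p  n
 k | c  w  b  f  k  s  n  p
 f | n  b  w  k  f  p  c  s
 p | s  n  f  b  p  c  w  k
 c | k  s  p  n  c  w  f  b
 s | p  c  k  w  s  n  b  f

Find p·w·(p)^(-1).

w

The identity is f. In row p, the entry f sits in column w, so p^(-1) = w.
p·w = f
f·w = w
(Structurally, K here is isomorphic to the dihedral group D_4.)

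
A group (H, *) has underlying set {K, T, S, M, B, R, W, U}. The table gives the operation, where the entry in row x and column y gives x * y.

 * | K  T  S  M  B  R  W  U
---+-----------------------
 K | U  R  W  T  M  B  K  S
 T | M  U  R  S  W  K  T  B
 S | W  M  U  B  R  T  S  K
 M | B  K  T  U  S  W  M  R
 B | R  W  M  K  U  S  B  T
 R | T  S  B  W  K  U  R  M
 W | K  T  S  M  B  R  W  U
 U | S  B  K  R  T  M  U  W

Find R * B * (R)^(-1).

T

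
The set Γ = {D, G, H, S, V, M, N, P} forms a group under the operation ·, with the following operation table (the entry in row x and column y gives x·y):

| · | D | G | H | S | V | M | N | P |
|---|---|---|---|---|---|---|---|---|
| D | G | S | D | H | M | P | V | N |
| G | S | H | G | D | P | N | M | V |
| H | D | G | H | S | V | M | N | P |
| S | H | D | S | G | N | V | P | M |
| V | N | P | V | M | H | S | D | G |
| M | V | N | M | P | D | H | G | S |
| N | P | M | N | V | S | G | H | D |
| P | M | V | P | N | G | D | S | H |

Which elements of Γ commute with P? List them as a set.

Compare row P with column P entry by entry.
V·P = G = P·V, so V commutes with P.
D·P = N but P·D = M, so D does not.
Collecting the elements that commute with P: C(P) = {G, H, P, V}.
(Structurally, Γ here is isomorphic to the dihedral group D_4.)

{G, H, P, V}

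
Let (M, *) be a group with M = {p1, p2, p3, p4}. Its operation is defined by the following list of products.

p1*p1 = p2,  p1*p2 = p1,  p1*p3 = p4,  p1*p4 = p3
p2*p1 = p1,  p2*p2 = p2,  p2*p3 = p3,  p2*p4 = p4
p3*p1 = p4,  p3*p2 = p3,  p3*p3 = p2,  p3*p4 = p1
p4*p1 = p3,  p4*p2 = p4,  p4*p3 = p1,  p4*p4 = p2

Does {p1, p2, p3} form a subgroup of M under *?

No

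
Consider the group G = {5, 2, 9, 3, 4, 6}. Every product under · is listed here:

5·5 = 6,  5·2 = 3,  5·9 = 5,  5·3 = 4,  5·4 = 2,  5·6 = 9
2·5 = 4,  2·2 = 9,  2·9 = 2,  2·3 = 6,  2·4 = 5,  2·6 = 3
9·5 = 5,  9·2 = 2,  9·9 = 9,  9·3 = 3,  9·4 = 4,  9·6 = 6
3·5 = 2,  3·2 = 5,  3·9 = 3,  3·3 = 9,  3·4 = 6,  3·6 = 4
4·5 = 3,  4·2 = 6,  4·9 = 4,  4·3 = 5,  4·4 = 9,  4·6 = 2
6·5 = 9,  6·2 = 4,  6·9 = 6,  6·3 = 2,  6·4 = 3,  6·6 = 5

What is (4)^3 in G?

4^1 = 4
4^2 = 4·4 = 9
4^3 = 9·4 = 4
(Structurally, G here is isomorphic to the symmetric group S_3.)

4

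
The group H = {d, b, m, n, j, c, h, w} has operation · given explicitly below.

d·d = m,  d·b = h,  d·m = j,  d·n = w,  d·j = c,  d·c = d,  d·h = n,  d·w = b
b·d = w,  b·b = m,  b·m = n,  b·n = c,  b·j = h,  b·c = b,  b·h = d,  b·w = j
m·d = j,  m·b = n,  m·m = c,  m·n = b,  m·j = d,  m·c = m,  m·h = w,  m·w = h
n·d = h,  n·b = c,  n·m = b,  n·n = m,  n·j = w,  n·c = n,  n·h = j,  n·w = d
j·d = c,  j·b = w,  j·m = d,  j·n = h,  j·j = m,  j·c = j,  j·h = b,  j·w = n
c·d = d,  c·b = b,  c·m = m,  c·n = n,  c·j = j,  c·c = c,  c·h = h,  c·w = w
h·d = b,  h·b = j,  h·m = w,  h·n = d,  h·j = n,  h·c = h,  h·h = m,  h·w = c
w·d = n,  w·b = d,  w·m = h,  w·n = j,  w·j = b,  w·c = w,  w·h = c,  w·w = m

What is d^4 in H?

d^1 = d
d^2 = d·d = m
d^3 = m·d = j
d^4 = j·d = c
(Structurally, H here is isomorphic to the quaternion group Q_8.)

c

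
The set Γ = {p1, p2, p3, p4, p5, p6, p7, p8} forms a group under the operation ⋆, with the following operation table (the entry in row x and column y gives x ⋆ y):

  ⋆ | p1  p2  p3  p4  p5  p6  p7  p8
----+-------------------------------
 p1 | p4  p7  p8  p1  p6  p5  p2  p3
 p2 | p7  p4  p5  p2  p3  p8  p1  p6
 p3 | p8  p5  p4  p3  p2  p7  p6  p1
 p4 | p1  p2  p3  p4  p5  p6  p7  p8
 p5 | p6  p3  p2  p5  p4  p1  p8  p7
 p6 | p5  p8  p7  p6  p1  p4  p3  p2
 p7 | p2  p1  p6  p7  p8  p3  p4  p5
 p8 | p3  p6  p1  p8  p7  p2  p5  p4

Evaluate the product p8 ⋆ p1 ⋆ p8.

p1

p8 ⋆ p1 = p3
p3 ⋆ p8 = p1
(Structurally, Γ here is isomorphic to the elementary abelian group (Z_2)^3.)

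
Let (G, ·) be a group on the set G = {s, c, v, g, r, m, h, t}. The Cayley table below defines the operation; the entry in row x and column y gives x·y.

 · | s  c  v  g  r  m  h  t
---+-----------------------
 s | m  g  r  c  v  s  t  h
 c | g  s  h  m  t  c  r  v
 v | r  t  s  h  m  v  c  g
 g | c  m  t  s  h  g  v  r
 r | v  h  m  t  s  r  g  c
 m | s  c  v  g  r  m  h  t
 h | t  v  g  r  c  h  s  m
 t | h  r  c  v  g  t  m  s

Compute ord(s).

2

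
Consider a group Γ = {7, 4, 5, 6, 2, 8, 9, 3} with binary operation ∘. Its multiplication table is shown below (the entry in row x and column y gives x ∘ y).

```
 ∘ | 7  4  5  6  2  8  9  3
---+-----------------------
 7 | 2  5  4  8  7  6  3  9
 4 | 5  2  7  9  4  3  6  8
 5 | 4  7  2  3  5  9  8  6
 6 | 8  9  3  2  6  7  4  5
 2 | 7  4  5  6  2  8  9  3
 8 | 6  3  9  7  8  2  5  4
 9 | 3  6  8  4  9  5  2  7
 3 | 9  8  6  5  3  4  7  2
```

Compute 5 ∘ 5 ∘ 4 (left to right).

4

5 ∘ 5 = 2
2 ∘ 4 = 4
(Structurally, Γ here is isomorphic to the elementary abelian group (Z_2)^3.)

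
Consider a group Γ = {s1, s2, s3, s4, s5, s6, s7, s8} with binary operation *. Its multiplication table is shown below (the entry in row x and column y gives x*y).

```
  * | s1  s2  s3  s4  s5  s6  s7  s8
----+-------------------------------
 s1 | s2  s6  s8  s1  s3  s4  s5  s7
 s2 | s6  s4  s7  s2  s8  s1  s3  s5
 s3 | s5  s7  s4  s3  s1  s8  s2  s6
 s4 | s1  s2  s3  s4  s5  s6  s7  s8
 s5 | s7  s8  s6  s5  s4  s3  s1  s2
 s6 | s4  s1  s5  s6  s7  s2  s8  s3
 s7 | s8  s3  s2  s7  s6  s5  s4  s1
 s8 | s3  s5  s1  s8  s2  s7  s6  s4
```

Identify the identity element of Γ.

s4

The identity e satisfies e*x = x for all x, so its row in the table reproduces the column headers.
Row s4 reads: s1, s2, s3, s4, s5, s6, s7, s8 — exactly the header order. So s4 is the identity.
(Structurally, Γ here is isomorphic to the dihedral group D_4.)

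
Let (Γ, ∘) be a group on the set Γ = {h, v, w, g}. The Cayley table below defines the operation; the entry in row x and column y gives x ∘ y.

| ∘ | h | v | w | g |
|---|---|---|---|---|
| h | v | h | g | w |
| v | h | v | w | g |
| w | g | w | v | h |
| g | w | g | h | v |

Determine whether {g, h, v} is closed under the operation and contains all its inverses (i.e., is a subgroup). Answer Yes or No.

No

h ∘ g = w, which is not in {g, h, v}.
The subset is not closed under ∘, so it is not a subgroup.
(Structurally, Γ here is isomorphic to the Klein four-group V_4.)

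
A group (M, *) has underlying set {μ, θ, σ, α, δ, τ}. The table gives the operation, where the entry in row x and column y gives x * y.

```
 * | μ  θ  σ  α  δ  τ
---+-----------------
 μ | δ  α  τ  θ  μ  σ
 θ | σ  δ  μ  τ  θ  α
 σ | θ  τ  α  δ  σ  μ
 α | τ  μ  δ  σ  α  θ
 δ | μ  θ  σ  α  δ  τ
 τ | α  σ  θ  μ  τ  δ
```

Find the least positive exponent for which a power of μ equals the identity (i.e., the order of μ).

The identity element is δ (its row matches the header).
μ^1 = μ
μ^2 = μ * μ = δ
The first power of μ equal to the identity is μ^2, so ord(μ) = 2.

2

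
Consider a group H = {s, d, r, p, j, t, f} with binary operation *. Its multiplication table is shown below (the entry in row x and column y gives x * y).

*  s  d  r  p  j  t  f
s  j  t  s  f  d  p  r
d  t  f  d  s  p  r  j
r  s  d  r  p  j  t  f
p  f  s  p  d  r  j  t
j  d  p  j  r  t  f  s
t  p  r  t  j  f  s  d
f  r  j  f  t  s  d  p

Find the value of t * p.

j

Read row t, column p: t * p = j.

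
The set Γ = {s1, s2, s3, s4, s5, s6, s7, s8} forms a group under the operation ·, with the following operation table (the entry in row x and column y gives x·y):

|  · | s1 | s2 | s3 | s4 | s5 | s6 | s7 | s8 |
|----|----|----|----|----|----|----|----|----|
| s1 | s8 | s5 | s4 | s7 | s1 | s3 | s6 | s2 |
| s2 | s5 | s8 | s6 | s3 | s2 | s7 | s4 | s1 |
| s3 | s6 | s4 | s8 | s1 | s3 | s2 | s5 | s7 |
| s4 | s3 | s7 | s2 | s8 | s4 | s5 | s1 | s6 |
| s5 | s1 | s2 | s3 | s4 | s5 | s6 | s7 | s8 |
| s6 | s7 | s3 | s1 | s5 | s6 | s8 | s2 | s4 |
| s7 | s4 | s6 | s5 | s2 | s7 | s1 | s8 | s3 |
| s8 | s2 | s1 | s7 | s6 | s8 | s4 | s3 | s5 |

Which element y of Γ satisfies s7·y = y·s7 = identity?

s3

First locate the identity: row s5 matches the header, so s5 is the identity.
Scan row s7 for s5: s7·s3 = s5. Hence s7^(-1) = s3.
(Structurally, Γ here is isomorphic to the quaternion group Q_8.)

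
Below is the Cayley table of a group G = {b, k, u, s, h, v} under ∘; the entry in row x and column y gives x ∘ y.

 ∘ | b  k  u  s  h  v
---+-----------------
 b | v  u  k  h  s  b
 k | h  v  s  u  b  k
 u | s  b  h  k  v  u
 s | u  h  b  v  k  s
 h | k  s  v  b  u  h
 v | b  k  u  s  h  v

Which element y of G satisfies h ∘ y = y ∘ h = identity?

First locate the identity: row v matches the header, so v is the identity.
Scan row h for v: h ∘ u = v. Hence h^(-1) = u.

u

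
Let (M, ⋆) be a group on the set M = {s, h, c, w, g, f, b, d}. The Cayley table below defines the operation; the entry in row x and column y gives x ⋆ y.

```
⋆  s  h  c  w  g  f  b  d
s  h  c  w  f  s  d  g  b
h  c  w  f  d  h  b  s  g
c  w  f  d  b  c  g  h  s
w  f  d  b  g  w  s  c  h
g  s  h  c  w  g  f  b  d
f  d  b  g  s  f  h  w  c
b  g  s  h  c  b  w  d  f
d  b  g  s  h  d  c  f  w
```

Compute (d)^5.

d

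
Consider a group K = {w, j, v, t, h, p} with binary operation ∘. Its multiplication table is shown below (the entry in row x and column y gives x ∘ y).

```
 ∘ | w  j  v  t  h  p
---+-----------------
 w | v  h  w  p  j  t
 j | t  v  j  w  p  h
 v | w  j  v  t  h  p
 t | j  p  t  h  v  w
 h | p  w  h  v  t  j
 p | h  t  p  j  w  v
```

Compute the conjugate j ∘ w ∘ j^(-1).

The identity is v. In row j, the entry v sits in column j, so j^(-1) = j.
j ∘ w = t
t ∘ j = p

p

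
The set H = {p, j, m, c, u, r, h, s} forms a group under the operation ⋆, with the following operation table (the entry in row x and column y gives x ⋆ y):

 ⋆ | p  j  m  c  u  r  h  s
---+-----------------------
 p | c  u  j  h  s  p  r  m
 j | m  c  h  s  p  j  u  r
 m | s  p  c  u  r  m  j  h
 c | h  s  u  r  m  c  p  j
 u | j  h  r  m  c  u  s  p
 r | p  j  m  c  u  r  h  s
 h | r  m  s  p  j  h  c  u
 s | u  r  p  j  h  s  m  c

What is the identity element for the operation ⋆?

r

The identity e satisfies e ⋆ x = x for all x, so its row in the table reproduces the column headers.
Row r reads: p, j, m, c, u, r, h, s — exactly the header order. So r is the identity.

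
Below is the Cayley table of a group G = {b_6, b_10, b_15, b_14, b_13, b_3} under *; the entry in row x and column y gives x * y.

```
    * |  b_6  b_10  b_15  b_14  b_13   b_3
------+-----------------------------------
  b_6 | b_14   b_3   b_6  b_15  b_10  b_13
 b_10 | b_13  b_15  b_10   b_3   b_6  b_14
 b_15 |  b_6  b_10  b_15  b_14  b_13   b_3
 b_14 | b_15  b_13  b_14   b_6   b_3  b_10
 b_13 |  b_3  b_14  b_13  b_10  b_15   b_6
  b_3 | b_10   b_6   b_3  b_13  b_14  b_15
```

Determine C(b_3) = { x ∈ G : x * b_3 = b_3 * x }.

Compare row b_3 with column b_3 entry by entry.
b_6 * b_3 = b_13 but b_3 * b_6 = b_10, so b_6 does not.
Collecting the elements that commute with b_3: C(b_3) = {b_15, b_3}.
(Structurally, G here is isomorphic to the symmetric group S_3.)

{b_15, b_3}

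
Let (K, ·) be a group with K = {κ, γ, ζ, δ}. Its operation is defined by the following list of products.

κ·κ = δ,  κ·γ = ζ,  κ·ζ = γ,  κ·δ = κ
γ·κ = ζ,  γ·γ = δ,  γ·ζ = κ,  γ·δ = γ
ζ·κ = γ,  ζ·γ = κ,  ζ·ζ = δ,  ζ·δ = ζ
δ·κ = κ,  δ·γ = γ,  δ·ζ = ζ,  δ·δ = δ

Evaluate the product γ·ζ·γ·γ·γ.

γ·ζ = κ
κ·γ = ζ
ζ·γ = κ
κ·γ = ζ

ζ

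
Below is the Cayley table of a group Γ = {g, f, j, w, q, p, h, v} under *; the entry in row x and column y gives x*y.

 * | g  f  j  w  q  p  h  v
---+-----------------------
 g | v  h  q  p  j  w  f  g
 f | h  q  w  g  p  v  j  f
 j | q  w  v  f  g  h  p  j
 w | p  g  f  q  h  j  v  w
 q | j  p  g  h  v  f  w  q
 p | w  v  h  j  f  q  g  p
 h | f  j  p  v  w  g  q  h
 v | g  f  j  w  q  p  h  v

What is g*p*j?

f

g*p = w
w*j = f
(Structurally, Γ here is isomorphic to Z_2 x Z_4.)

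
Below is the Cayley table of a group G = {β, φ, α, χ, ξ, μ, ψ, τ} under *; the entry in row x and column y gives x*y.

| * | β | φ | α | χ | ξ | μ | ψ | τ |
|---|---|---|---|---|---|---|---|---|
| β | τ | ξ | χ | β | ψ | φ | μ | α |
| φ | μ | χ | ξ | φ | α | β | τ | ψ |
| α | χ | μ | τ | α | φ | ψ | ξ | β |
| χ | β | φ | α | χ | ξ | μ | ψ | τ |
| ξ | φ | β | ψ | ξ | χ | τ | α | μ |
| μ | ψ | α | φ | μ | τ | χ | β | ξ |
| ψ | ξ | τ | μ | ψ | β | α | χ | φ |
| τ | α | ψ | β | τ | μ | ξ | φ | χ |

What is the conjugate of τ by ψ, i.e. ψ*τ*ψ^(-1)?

The identity is χ. In row ψ, the entry χ sits in column ψ, so ψ^(-1) = ψ.
ψ*τ = φ
φ*ψ = τ

τ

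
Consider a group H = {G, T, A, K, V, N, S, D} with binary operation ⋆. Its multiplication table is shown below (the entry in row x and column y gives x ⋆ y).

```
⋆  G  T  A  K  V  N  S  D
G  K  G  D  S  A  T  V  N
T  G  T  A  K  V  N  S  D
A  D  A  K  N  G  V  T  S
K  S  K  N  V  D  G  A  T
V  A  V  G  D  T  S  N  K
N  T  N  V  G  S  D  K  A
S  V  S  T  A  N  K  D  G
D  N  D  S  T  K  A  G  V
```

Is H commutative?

Yes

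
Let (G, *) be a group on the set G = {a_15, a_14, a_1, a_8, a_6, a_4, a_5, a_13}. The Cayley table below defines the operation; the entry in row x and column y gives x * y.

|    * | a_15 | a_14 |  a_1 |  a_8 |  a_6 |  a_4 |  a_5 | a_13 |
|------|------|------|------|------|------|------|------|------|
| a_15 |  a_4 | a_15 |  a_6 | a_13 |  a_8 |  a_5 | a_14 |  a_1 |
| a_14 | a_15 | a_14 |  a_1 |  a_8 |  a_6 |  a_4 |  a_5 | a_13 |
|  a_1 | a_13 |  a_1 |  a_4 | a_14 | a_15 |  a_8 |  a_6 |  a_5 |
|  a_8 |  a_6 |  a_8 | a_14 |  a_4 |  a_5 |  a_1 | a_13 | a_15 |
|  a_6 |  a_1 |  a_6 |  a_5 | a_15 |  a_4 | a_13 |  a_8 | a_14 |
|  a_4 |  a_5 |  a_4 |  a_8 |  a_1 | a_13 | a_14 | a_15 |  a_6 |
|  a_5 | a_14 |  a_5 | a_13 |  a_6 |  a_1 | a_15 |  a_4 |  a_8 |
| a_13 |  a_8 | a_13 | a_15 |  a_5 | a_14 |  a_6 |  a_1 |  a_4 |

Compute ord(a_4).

The identity element is a_14 (its row matches the header).
a_4^1 = a_4
a_4^2 = a_4 * a_4 = a_14
The first power of a_4 equal to the identity is a_4^2, so ord(a_4) = 2.
(Structurally, G here is isomorphic to the quaternion group Q_8.)

2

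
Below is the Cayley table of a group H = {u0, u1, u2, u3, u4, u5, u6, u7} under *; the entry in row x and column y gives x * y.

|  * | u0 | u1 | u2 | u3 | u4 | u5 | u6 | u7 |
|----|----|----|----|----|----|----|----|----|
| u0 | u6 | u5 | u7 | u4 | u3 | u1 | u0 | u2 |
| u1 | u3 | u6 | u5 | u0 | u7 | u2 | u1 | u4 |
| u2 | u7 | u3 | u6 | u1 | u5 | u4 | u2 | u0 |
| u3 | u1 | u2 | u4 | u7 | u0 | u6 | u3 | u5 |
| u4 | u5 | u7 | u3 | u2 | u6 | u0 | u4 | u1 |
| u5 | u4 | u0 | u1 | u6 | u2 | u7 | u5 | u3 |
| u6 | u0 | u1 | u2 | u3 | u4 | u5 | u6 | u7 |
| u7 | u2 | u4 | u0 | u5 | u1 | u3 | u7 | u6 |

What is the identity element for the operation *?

The identity e satisfies e * x = x for all x, so its row in the table reproduces the column headers.
Row u6 reads: u0, u1, u2, u3, u4, u5, u6, u7 — exactly the header order. So u6 is the identity.

u6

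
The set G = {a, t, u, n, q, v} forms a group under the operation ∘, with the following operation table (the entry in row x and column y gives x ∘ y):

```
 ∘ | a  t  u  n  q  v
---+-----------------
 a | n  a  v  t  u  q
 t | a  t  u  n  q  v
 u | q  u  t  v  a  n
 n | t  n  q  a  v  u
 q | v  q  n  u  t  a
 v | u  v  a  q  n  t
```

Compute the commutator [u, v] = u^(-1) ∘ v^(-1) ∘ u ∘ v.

a

Identity is t; from the table u^(-1) = u and v^(-1) = v.
u ∘ v = n
n ∘ u = q
q ∘ v = a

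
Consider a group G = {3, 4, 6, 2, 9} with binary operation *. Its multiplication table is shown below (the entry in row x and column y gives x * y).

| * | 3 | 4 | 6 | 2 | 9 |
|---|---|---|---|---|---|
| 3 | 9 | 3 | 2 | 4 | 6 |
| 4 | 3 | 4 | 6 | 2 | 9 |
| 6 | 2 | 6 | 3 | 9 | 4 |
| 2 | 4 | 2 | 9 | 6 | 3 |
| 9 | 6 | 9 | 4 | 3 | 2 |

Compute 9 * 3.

6

Read row 9, column 3: 9 * 3 = 6.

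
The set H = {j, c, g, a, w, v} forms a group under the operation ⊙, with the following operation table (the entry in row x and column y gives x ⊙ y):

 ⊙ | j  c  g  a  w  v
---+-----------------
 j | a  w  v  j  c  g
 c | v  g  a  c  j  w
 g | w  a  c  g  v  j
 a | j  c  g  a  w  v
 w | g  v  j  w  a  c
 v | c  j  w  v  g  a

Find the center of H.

{a}

An element z is central iff its row equals its column in the table.
For g: g ⊙ w = v ≠ j = w ⊙ g, so g ∉ Z.
Checking each element this way leaves Z(H) = {a}.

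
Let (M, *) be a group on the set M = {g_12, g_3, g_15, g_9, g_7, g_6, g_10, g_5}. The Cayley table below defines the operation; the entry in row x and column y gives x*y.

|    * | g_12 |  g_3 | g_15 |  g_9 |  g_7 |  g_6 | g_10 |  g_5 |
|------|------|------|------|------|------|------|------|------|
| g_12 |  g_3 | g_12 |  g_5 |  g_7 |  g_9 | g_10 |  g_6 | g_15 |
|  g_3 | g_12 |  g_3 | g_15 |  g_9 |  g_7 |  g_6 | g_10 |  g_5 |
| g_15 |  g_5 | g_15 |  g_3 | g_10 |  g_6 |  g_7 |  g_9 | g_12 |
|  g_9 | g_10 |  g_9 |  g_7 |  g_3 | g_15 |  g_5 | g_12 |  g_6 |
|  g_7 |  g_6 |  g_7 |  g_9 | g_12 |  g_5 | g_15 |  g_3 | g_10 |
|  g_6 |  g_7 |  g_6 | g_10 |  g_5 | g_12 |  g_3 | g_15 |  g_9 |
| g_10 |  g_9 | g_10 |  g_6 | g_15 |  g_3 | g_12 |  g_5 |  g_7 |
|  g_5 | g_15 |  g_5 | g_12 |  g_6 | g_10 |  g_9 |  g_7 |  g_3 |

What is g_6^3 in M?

g_6^1 = g_6
g_6^2 = g_6*g_6 = g_3
g_6^3 = g_3*g_6 = g_6

g_6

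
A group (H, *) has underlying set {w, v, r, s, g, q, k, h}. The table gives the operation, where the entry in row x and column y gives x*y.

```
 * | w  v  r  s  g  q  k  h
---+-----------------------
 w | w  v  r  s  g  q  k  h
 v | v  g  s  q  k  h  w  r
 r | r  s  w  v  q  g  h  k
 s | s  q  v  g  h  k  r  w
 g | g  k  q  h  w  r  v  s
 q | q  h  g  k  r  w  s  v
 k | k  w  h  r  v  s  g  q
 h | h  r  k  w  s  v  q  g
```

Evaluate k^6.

g

k^1 = k
k^2 = k*k = g
k^3 = g*k = v
k^4 = v*k = w
k^5 = w*k = k
k^6 = k*k = g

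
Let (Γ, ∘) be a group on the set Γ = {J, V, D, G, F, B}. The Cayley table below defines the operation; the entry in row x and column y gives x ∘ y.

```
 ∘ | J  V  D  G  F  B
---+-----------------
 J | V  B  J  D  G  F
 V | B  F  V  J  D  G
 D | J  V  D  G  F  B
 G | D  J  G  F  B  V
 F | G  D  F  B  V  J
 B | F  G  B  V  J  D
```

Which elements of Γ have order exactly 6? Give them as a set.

{G, J}

Identity is D. Compute the order of each non-identity element by repeated multiplication:
  J: J → V → B → F → G → D  (order 6)
  V: V → F → D  (order 3)
  G: G → F → B → V → J → D  (order 6)
  F: F → V → D  (order 3)
  B: B → D  (order 2)
Elements of order 6: {G, J}.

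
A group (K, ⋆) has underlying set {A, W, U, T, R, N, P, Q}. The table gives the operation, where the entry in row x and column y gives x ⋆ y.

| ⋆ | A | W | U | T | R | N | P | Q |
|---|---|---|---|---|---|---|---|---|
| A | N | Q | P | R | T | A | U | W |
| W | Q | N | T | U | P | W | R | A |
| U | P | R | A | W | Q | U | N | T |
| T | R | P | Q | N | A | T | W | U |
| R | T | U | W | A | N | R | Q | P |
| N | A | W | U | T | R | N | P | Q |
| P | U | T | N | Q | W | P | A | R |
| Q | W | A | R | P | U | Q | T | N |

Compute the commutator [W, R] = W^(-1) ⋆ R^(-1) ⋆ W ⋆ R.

A

Identity is N; from the table W^(-1) = W and R^(-1) = R.
W ⋆ R = P
P ⋆ W = T
T ⋆ R = A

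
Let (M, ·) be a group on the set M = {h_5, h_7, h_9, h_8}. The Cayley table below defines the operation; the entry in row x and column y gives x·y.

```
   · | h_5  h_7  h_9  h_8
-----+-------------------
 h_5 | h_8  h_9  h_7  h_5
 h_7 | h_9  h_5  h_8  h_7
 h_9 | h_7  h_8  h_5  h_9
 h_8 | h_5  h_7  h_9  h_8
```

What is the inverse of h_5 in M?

First locate the identity: row h_8 matches the header, so h_8 is the identity.
Scan row h_5 for h_8: h_5·h_5 = h_8. Hence h_5^(-1) = h_5.

h_5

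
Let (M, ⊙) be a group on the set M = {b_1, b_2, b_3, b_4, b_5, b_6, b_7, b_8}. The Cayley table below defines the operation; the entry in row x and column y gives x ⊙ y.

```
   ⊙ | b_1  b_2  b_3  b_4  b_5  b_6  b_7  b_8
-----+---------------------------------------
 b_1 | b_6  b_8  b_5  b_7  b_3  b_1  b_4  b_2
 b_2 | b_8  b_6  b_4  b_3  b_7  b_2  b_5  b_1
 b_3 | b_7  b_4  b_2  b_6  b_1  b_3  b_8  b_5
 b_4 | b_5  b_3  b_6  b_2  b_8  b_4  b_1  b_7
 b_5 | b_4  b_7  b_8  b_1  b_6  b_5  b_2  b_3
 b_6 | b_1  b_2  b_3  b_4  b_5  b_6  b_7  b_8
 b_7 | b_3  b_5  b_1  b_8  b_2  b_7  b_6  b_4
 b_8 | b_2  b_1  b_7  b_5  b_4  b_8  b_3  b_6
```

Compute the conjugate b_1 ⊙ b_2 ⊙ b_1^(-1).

The identity is b_6. In row b_1, the entry b_6 sits in column b_1, so b_1^(-1) = b_1.
b_1 ⊙ b_2 = b_8
b_8 ⊙ b_1 = b_2
(Structurally, M here is isomorphic to the dihedral group D_4.)

b_2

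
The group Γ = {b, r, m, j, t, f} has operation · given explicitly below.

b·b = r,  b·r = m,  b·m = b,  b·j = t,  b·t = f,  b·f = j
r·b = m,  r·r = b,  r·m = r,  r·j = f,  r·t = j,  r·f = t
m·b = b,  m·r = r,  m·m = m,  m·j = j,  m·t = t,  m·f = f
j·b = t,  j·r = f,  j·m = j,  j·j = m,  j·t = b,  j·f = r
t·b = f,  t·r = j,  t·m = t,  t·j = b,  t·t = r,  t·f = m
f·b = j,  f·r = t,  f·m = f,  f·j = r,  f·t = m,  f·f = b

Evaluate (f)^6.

m

f^1 = f
f^2 = f·f = b
f^3 = b·f = j
f^4 = j·f = r
f^5 = r·f = t
f^6 = t·f = m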